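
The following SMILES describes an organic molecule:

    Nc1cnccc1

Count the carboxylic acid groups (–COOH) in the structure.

Scan the SMILES for the carboxylic acid motif — none present.
Groups that are present: 1 primary amine.

0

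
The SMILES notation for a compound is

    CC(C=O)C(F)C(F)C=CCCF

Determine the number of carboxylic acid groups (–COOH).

Scan the SMILES for the carboxylic acid motif — none present.
Groups that are present: 1 aldehyde, 1 alkene.

0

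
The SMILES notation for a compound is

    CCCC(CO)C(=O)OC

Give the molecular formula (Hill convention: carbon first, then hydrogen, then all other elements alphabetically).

C7H14O3

Walk through each heavy atom and fill implicit hydrogens from standard valence (C 4, N 3, O 2, S 2, halogen 1):
  atom 1: C, bond orders sum to 1 (valence 4) → 3 H
  atom 2: C, bond orders sum to 2 (valence 4) → 2 H
  atom 3: C, bond orders sum to 2 (valence 4) → 2 H
  atom 4: C, bond orders sum to 3 (valence 4) → 1 H
  atom 5: C, bond orders sum to 2 (valence 4) → 2 H
  atom 6: O, bond orders sum to 1 (valence 2) → 1 H
  atom 7: C, bond orders sum to 4 (valence 4) → 0 H
  atom 8: O, bond orders sum to 2 (valence 2) → 0 H
  atom 9: O, bond orders sum to 2 (valence 2) → 0 H
  atom 10: C, bond orders sum to 1 (valence 4) → 3 H
Totals → C:7, H:14, O:3.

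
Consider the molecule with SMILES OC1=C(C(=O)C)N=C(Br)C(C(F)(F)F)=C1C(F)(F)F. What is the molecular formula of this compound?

C9H4BrF6NO2

Walk through each heavy atom and fill implicit hydrogens from standard valence (C 4, N 3, O 2, S 2, halogen 1):
  atom 1: O, bond orders sum to 1 (valence 2) → 1 H
  atom 2: C, bond orders sum to 4 (valence 4) → 0 H
  atom 3: C, bond orders sum to 4 (valence 4) → 0 H
  atom 4: C, bond orders sum to 4 (valence 4) → 0 H
  atom 5: O, bond orders sum to 2 (valence 2) → 0 H
  atom 6: C, bond orders sum to 1 (valence 4) → 3 H
  atom 7: N, bond orders sum to 3 (valence 3) → 0 H
  atom 8: C, bond orders sum to 4 (valence 4) → 0 H
  atom 9: Br (halogen, monovalent) → 0 H
  atom 10: C, bond orders sum to 4 (valence 4) → 0 H
  atom 11: C, bond orders sum to 4 (valence 4) → 0 H
  atom 12: F (halogen, monovalent) → 0 H
  atom 13: F (halogen, monovalent) → 0 H
  atom 14: F (halogen, monovalent) → 0 H
  atom 15: C, bond orders sum to 4 (valence 4) → 0 H
  atom 16: C, bond orders sum to 4 (valence 4) → 0 H
  atom 17: F (halogen, monovalent) → 0 H
  atom 18: F (halogen, monovalent) → 0 H
  atom 19: F (halogen, monovalent) → 0 H
Totals → C:9, H:4, Br:1, F:6, N:1, O:2.
In Hill order: C9H4BrF6NO2.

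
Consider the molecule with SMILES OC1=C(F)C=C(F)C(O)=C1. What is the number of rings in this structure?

1

In SMILES, each pair of matching ring-closure digits denotes one ring-closing bond; the number of such bonds equals the number of independent rings.
Ring-closure bonds here: 1.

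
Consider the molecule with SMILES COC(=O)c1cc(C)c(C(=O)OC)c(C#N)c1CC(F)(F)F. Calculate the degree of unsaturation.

8

Molecular formula: C14H12F3NO4.
DoU = (2C + 2 + N − H − X) / 2, where X is the halogen count and O/S are ignored.
    = (2·14 + 2 + 1 − 12 − 3) / 2 = 16 / 2 = 8.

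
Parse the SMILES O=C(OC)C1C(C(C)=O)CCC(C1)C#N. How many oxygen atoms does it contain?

Scan the SMILES for O atoms (remember two-letter symbols like Cl and Br are single atoms).
Oxygen count: 3.

3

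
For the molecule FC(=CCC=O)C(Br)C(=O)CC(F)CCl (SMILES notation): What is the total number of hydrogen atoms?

Walk through each heavy atom and fill implicit hydrogens from standard valence (C 4, N 3, O 2, S 2, halogen 1):
  atom 1: F (halogen, monovalent) → 0 H
  atom 2: C, bond orders sum to 4 (valence 4) → 0 H
  atom 3: C, bond orders sum to 3 (valence 4) → 1 H
  atom 4: C, bond orders sum to 2 (valence 4) → 2 H
  atom 5: C, bond orders sum to 3 (valence 4) → 1 H
  atom 6: O, bond orders sum to 2 (valence 2) → 0 H
  atom 7: C, bond orders sum to 3 (valence 4) → 1 H
  atom 8: Br (halogen, monovalent) → 0 H
  atom 9: C, bond orders sum to 4 (valence 4) → 0 H
  atom 10: O, bond orders sum to 2 (valence 2) → 0 H
  atom 11: C, bond orders sum to 2 (valence 4) → 2 H
  atom 12: C, bond orders sum to 3 (valence 4) → 1 H
  atom 13: F (halogen, monovalent) → 0 H
  atom 14: C, bond orders sum to 2 (valence 4) → 2 H
  atom 15: Cl (halogen, monovalent) → 0 H
Total hydrogens: 10.

10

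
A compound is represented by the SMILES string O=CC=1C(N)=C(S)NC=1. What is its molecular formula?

Walk through each heavy atom and fill implicit hydrogens from standard valence (C 4, N 3, O 2, S 2, halogen 1):
  atom 1: O, bond orders sum to 2 (valence 2) → 0 H
  atom 2: C, bond orders sum to 3 (valence 4) → 1 H
  atom 3: C, bond orders sum to 4 (valence 4) → 0 H
  atom 4: C, bond orders sum to 4 (valence 4) → 0 H
  atom 5: N, bond orders sum to 1 (valence 3) → 2 H
  atom 6: C, bond orders sum to 4 (valence 4) → 0 H
  atom 7: S, bond orders sum to 1 (valence 2) → 1 H
  atom 8: N, bond orders sum to 2 (valence 3) → 1 H
  atom 9: C, bond orders sum to 3 (valence 4) → 1 H
Totals → C:5, H:6, N:2, O:1, S:1.

C5H6N2OS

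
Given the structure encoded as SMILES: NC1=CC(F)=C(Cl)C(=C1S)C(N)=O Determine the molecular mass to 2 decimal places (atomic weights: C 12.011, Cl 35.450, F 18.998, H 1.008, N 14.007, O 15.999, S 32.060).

220.65 g/mol

First, the molecular formula is C7H6ClFN2OS (counting implicit H from valence).
  C: 7 × 12.011 = 84.077
  Cl: 1 × 35.450 = 35.450
  F: 1 × 18.998 = 18.998
  H: 6 × 1.008 = 6.048
  N: 2 × 14.007 = 28.014
  O: 1 × 15.999 = 15.999
  S: 1 × 32.060 = 32.060
Sum: 7×12.011 + 1×35.450 + 1×18.998 + 6×1.008 + 2×14.007 + 1×15.999 + 1×32.060 = 220.646 → 220.65 g/mol.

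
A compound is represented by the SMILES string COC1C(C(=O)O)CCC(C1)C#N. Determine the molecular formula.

Walk through each heavy atom and fill implicit hydrogens from standard valence (C 4, N 3, O 2, S 2, halogen 1):
  atom 1: C, bond orders sum to 1 (valence 4) → 3 H
  atom 2: O, bond orders sum to 2 (valence 2) → 0 H
  atom 3: C, bond orders sum to 3 (valence 4) → 1 H
  atom 4: C, bond orders sum to 3 (valence 4) → 1 H
  atom 5: C, bond orders sum to 4 (valence 4) → 0 H
  atom 6: O, bond orders sum to 2 (valence 2) → 0 H
  atom 7: O, bond orders sum to 1 (valence 2) → 1 H
  atom 8: C, bond orders sum to 2 (valence 4) → 2 H
  atom 9: C, bond orders sum to 2 (valence 4) → 2 H
  atom 10: C, bond orders sum to 3 (valence 4) → 1 H
  atom 11: C, bond orders sum to 2 (valence 4) → 2 H
  atom 12: C, bond orders sum to 4 (valence 4) → 0 H
  atom 13: N, bond orders sum to 3 (valence 3) → 0 H
Totals → C:9, H:13, N:1, O:3.
In Hill order: C9H13NO3.

C9H13NO3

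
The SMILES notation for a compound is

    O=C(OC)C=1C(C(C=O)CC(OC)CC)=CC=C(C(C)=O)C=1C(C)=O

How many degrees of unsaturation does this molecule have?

8

Degree of unsaturation = (number of rings) + (number of π bonds).
Ring closures in the SMILES: 1.
π bonds: 7 double bonds (each 1 DoU) → 7 DoU from unsaturation.
Total DoU = 1 + 7 = 8.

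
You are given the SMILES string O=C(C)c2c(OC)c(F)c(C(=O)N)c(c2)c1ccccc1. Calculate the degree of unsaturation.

Molecular formula: C16H14FNO3.
DoU = (2C + 2 + N − H − X) / 2, where X is the halogen count and O/S are ignored.
    = (2·16 + 2 + 1 − 14 − 1) / 2 = 20 / 2 = 10.

10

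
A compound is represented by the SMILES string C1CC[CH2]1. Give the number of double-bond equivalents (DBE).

1

Degree of unsaturation = (number of rings) + (number of π bonds).
Ring closures in the SMILES: 1.
π bonds: none → 0 DoU from unsaturation.
Total DoU = 1 + 0 = 1.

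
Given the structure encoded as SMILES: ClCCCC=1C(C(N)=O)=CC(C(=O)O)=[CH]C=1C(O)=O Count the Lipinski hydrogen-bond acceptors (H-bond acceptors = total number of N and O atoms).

6

N atoms: 1; O atoms: 5.
Lipinski HBA = 1 + 5 = 6.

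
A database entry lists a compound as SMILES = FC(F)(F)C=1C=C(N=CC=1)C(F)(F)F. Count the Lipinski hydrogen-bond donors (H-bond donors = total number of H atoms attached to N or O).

0

Donors: find every N or O and count the H atoms it carries.
  atom 8 (N): bond orders sum to 3 → 0 H
Lipinski HBD = 0.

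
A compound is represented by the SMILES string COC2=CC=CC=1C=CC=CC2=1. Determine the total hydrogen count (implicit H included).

10

Walk through each heavy atom and fill implicit hydrogens from standard valence (C 4, N 3, O 2, S 2, halogen 1):
  atom 1: C, bond orders sum to 1 (valence 4) → 3 H
  atom 2: O, bond orders sum to 2 (valence 2) → 0 H
  atom 3: C, bond orders sum to 4 (valence 4) → 0 H
  atom 4: C, bond orders sum to 3 (valence 4) → 1 H
  atom 5: C, bond orders sum to 3 (valence 4) → 1 H
  atom 6: C, bond orders sum to 3 (valence 4) → 1 H
  atom 7: C, bond orders sum to 4 (valence 4) → 0 H
  atom 8: C, bond orders sum to 3 (valence 4) → 1 H
  atom 9: C, bond orders sum to 3 (valence 4) → 1 H
  atom 10: C, bond orders sum to 3 (valence 4) → 1 H
  atom 11: C, bond orders sum to 3 (valence 4) → 1 H
  atom 12: C, bond orders sum to 4 (valence 4) → 0 H
Total hydrogens: 10.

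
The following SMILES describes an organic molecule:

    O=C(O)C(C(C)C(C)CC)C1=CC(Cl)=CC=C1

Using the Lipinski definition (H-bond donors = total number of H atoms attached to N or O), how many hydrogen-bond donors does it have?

1

Donors: find every N or O and count the H atoms it carries.
  atom 1 (O): bond orders sum to 2 → 0 H
  atom 3 (O): bond orders sum to 1 → 1 H
Lipinski HBD = 1.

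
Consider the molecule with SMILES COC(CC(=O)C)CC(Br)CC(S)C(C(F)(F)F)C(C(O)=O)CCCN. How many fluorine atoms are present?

Scan the SMILES for F atoms (remember two-letter symbols like Cl and Br are single atoms).
Fluorine count: 3.

3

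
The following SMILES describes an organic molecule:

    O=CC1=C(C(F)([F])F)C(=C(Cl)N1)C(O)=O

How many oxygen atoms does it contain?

3

Scan the SMILES for O atoms (remember two-letter symbols like Cl and Br are single atoms).
Oxygen count: 3.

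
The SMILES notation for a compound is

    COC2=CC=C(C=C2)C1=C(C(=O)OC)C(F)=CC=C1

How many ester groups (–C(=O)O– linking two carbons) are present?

1

The ester motif appears at heavy-atom position 11 in the SMILES.
Other groups present: 1 ether.
Ester count: 1.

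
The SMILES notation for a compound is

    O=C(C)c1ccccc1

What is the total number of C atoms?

8

Count every carbon token in the SMILES (each C, including those in ring-closure positions and inside branches).
Carbon count: 8.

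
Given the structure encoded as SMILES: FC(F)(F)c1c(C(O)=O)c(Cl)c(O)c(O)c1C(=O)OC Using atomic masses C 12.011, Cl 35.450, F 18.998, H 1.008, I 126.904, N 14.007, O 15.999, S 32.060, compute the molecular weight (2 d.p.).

314.60 g/mol

First, the molecular formula is C10H6ClF3O6 (counting implicit H from valence).
  C: 10 × 12.011 = 120.110
  Cl: 1 × 35.450 = 35.450
  F: 3 × 18.998 = 56.994
  H: 6 × 1.008 = 6.048
  O: 6 × 15.999 = 95.994
Sum: 10×12.011 + 1×35.450 + 3×18.998 + 6×1.008 + 6×15.999 = 314.596 → 314.60 g/mol.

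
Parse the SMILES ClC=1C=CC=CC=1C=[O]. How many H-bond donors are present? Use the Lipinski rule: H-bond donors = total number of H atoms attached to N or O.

0

Donors: find every N or O and count the H atoms it carries.
  atom 9 (O): bond orders sum to 2 → 0 H
Lipinski HBD = 0.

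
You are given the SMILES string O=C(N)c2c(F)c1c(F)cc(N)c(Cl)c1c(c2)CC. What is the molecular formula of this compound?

C13H11ClF2N2O

Walk through each heavy atom and fill implicit hydrogens from standard valence (C 4, N 3, O 2, S 2, halogen 1); for lowercase aromatic atoms, an aromatic c carries 1 H when it has two neighbours and 0 H with three, and aromatic n carries 0 H:
  atom 1: O, bond orders sum to 2 (valence 2) → 0 H
  atom 2: C, bond orders sum to 4 (valence 4) → 0 H
  atom 3: N, bond orders sum to 1 (valence 3) → 2 H
  atom 4: aromatic c, 3 neighbours → 0 H
  atom 5: aromatic c, 3 neighbours → 0 H
  atom 6: F (halogen, monovalent) → 0 H
  atom 7: aromatic c, 3 neighbours → 0 H
  atom 8: aromatic c, 3 neighbours → 0 H
  atom 9: F (halogen, monovalent) → 0 H
  atom 10: aromatic c, 2 neighbours → 1 H
  atom 11: aromatic c, 3 neighbours → 0 H
  atom 12: N, bond orders sum to 1 (valence 3) → 2 H
  atom 13: aromatic c, 3 neighbours → 0 H
  atom 14: Cl (halogen, monovalent) → 0 H
  atom 15: aromatic c, 3 neighbours → 0 H
  atom 16: aromatic c, 3 neighbours → 0 H
  atom 17: aromatic c, 2 neighbours → 1 H
  atom 18: C, bond orders sum to 2 (valence 4) → 2 H
  atom 19: C, bond orders sum to 1 (valence 4) → 3 H
Totals → C:13, H:11, Cl:1, F:2, N:2, O:1.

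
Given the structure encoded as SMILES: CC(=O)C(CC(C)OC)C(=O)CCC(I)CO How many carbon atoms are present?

Count every carbon token in the SMILES (each C, including those in ring-closure positions and inside branches).
Carbon count: 12.

12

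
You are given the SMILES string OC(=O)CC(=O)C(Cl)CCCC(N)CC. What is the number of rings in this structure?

In SMILES, each pair of matching ring-closure digits denotes one ring-closing bond; the number of such bonds equals the number of independent rings.
Ring-closure bonds here: 0.

0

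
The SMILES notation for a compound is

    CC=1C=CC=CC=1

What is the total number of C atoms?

7

Count every carbon token in the SMILES (each C, including those in ring-closure positions and inside branches).
Carbon count: 7.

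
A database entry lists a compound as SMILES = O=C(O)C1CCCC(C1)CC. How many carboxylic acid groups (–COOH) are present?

The carboxylic acid motif appears at heavy-atom position 2 in the SMILES.
Carboxylic acid count: 1.

1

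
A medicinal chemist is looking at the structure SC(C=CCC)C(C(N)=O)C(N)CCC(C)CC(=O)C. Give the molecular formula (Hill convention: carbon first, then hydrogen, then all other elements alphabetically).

Walk through each heavy atom and fill implicit hydrogens from standard valence (C 4, N 3, O 2, S 2, halogen 1):
  atom 1: S, bond orders sum to 1 (valence 2) → 1 H
  atom 2: C, bond orders sum to 3 (valence 4) → 1 H
  atom 3: C, bond orders sum to 3 (valence 4) → 1 H
  atom 4: C, bond orders sum to 3 (valence 4) → 1 H
  atom 5: C, bond orders sum to 2 (valence 4) → 2 H
  atom 6: C, bond orders sum to 1 (valence 4) → 3 H
  atom 7: C, bond orders sum to 3 (valence 4) → 1 H
  atom 8: C, bond orders sum to 4 (valence 4) → 0 H
  atom 9: N, bond orders sum to 1 (valence 3) → 2 H
  atom 10: O, bond orders sum to 2 (valence 2) → 0 H
  atom 11: C, bond orders sum to 3 (valence 4) → 1 H
  atom 12: N, bond orders sum to 1 (valence 3) → 2 H
  atom 13: C, bond orders sum to 2 (valence 4) → 2 H
  atom 14: C, bond orders sum to 2 (valence 4) → 2 H
  atom 15: C, bond orders sum to 3 (valence 4) → 1 H
  atom 16: C, bond orders sum to 1 (valence 4) → 3 H
  atom 17: C, bond orders sum to 2 (valence 4) → 2 H
  atom 18: C, bond orders sum to 4 (valence 4) → 0 H
  atom 19: O, bond orders sum to 2 (valence 2) → 0 H
  atom 20: C, bond orders sum to 1 (valence 4) → 3 H
Totals → C:15, H:28, N:2, O:2, S:1.

C15H28N2O2S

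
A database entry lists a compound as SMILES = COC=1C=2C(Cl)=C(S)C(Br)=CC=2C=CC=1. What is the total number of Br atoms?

1

Scan the SMILES for Br atoms (remember two-letter symbols like Cl and Br are single atoms).
Bromine count: 1.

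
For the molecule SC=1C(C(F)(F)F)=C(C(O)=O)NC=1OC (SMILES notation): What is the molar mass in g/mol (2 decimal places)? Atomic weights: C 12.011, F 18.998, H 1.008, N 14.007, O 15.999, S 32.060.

First, the molecular formula is C7H6F3NO3S (counting implicit H from valence).
  C: 7 × 12.011 = 84.077
  F: 3 × 18.998 = 56.994
  H: 6 × 1.008 = 6.048
  N: 1 × 14.007 = 14.007
  O: 3 × 15.999 = 47.997
  S: 1 × 32.060 = 32.060
Sum: 7×12.011 + 3×18.998 + 6×1.008 + 1×14.007 + 3×15.999 + 1×32.060 = 241.183 → 241.18 g/mol.

241.18 g/mol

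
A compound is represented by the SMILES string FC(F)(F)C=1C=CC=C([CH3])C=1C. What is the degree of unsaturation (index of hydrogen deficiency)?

Degree of unsaturation = (number of rings) + (number of π bonds).
Ring closures in the SMILES: 1.
π bonds: 3 double bonds (each 1 DoU) → 3 DoU from unsaturation.
Total DoU = 1 + 3 = 4.

4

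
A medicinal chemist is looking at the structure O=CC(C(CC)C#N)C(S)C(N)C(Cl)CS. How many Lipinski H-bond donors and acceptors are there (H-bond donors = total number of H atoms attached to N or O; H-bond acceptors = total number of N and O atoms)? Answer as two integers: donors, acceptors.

2, 3

Donors: find every N or O and count the H atoms it carries.
  atom 1 (O): bond orders sum to 2 → 0 H
  atom 8 (N): bond orders sum to 3 → 0 H
  atom 12 (N): bond orders sum to 1 → 2 H
Lipinski HBD = 2.
Acceptors: N atoms = 2, O atoms = 1 → HBA = 3.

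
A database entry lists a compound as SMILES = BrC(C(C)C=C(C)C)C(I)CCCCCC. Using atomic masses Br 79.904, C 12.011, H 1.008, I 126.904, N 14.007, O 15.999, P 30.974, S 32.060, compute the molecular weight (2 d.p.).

401.17 g/mol

First, the molecular formula is C14H26BrI (counting implicit H from valence).
  Br: 1 × 79.904 = 79.904
  C: 14 × 12.011 = 168.154
  H: 26 × 1.008 = 26.208
  I: 1 × 126.904 = 126.904
Sum: 1×79.904 + 14×12.011 + 26×1.008 + 1×126.904 = 401.170 → 401.17 g/mol.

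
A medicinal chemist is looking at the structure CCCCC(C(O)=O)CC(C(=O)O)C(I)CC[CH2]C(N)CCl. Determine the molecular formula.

Walk through each heavy atom and fill implicit hydrogens from standard valence (C 4, N 3, O 2, S 2, halogen 1):
  atom 1: C, bond orders sum to 1 (valence 4) → 3 H
  atom 2: C, bond orders sum to 2 (valence 4) → 2 H
  atom 3: C, bond orders sum to 2 (valence 4) → 2 H
  atom 4: C, bond orders sum to 2 (valence 4) → 2 H
  atom 5: C, bond orders sum to 3 (valence 4) → 1 H
  atom 6: C, bond orders sum to 4 (valence 4) → 0 H
  atom 7: O, bond orders sum to 1 (valence 2) → 1 H
  atom 8: O, bond orders sum to 2 (valence 2) → 0 H
  atom 9: C, bond orders sum to 2 (valence 4) → 2 H
  atom 10: C, bond orders sum to 3 (valence 4) → 1 H
  atom 11: C, bond orders sum to 4 (valence 4) → 0 H
  atom 12: O, bond orders sum to 2 (valence 2) → 0 H
  atom 13: O, bond orders sum to 1 (valence 2) → 1 H
  atom 14: C, bond orders sum to 3 (valence 4) → 1 H
  atom 15: I (halogen, monovalent) → 0 H
  atom 16: C, bond orders sum to 2 (valence 4) → 2 H
  atom 17: C, bond orders sum to 2 (valence 4) → 2 H
  atom 18: C with explicit H count 2
  atom 19: C, bond orders sum to 3 (valence 4) → 1 H
  atom 20: N, bond orders sum to 1 (valence 3) → 2 H
  atom 21: C, bond orders sum to 2 (valence 4) → 2 H
  atom 22: Cl (halogen, monovalent) → 0 H
Totals → C:15, H:27, Cl:1, I:1, N:1, O:4.
In Hill order: C15H27ClINO4.

C15H27ClINO4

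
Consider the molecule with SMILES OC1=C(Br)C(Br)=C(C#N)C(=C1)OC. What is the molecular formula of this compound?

C8H5Br2NO2

Walk through each heavy atom and fill implicit hydrogens from standard valence (C 4, N 3, O 2, S 2, halogen 1):
  atom 1: O, bond orders sum to 1 (valence 2) → 1 H
  atom 2: C, bond orders sum to 4 (valence 4) → 0 H
  atom 3: C, bond orders sum to 4 (valence 4) → 0 H
  atom 4: Br (halogen, monovalent) → 0 H
  atom 5: C, bond orders sum to 4 (valence 4) → 0 H
  atom 6: Br (halogen, monovalent) → 0 H
  atom 7: C, bond orders sum to 4 (valence 4) → 0 H
  atom 8: C, bond orders sum to 4 (valence 4) → 0 H
  atom 9: N, bond orders sum to 3 (valence 3) → 0 H
  atom 10: C, bond orders sum to 4 (valence 4) → 0 H
  atom 11: C, bond orders sum to 3 (valence 4) → 1 H
  atom 12: O, bond orders sum to 2 (valence 2) → 0 H
  atom 13: C, bond orders sum to 1 (valence 4) → 3 H
Totals → C:8, H:5, Br:2, N:1, O:2.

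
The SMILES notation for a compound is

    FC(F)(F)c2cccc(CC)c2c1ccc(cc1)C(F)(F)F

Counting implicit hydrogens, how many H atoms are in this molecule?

Walk through each heavy atom and fill implicit hydrogens from standard valence (C 4, N 3, O 2, S 2, halogen 1); for lowercase aromatic atoms, an aromatic c carries 1 H when it has two neighbours and 0 H with three, and aromatic n carries 0 H:
  atom 1: F (halogen, monovalent) → 0 H
  atom 2: C, bond orders sum to 4 (valence 4) → 0 H
  atom 3: F (halogen, monovalent) → 0 H
  atom 4: F (halogen, monovalent) → 0 H
  atom 5: aromatic c, 3 neighbours → 0 H
  atom 6: aromatic c, 2 neighbours → 1 H
  atom 7: aromatic c, 2 neighbours → 1 H
  atom 8: aromatic c, 2 neighbours → 1 H
  atom 9: aromatic c, 3 neighbours → 0 H
  atom 10: C, bond orders sum to 2 (valence 4) → 2 H
  atom 11: C, bond orders sum to 1 (valence 4) → 3 H
  atom 12: aromatic c, 3 neighbours → 0 H
  atom 13: aromatic c, 3 neighbours → 0 H
  atom 14: aromatic c, 2 neighbours → 1 H
  atom 15: aromatic c, 2 neighbours → 1 H
  atom 16: aromatic c, 3 neighbours → 0 H
  atom 17: aromatic c, 2 neighbours → 1 H
  atom 18: aromatic c, 2 neighbours → 1 H
  atom 19: C, bond orders sum to 4 (valence 4) → 0 H
  atom 20: F (halogen, monovalent) → 0 H
  atom 21: F (halogen, monovalent) → 0 H
  atom 22: F (halogen, monovalent) → 0 H
Total hydrogens: 12.

12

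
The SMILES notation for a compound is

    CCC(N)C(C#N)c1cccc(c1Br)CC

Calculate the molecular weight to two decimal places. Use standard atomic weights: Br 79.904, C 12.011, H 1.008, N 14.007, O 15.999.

First, the molecular formula is C13H17BrN2 (counting implicit H from valence).
  Br: 1 × 79.904 = 79.904
  C: 13 × 12.011 = 156.143
  H: 17 × 1.008 = 17.136
  N: 2 × 14.007 = 28.014
Sum: 1×79.904 + 13×12.011 + 17×1.008 + 2×14.007 = 281.197 → 281.20 g/mol.

281.20 g/mol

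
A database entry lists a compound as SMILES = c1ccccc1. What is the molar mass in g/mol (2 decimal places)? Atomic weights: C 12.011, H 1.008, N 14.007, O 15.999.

First, the molecular formula is C6H6 (counting implicit H from valence).
  C: 6 × 12.011 = 72.066
  H: 6 × 1.008 = 6.048
Sum: 6×12.011 + 6×1.008 = 78.114 → 78.11 g/mol.

78.11 g/mol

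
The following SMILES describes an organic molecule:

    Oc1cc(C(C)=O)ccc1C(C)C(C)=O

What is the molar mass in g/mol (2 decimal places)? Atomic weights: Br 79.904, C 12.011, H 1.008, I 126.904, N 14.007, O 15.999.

206.24 g/mol

First, the molecular formula is C12H14O3 (counting implicit H from valence).
  C: 12 × 12.011 = 144.132
  H: 14 × 1.008 = 14.112
  O: 3 × 15.999 = 47.997
Sum: 12×12.011 + 14×1.008 + 3×15.999 = 206.241 → 206.24 g/mol.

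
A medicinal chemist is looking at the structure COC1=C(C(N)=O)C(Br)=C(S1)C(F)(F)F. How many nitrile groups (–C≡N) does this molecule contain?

0

Scan the SMILES for the nitrile motif — none present.
Groups that are present: 1 amide, 1 ether.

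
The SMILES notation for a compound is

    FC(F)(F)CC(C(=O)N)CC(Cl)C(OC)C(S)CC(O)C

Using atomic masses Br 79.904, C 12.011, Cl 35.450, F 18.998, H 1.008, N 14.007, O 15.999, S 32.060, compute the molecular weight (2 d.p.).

351.81 g/mol

First, the molecular formula is C12H21ClF3NO3S (counting implicit H from valence).
  C: 12 × 12.011 = 144.132
  Cl: 1 × 35.450 = 35.450
  F: 3 × 18.998 = 56.994
  H: 21 × 1.008 = 21.168
  N: 1 × 14.007 = 14.007
  O: 3 × 15.999 = 47.997
  S: 1 × 32.060 = 32.060
Sum: 12×12.011 + 1×35.450 + 3×18.998 + 21×1.008 + 1×14.007 + 3×15.999 + 1×32.060 = 351.808 → 351.81 g/mol.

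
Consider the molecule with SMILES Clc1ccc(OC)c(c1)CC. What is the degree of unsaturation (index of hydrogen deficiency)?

Molecular formula: C9H11ClO.
DoU = (2C + 2 + N − H − X) / 2, where X is the halogen count and O/S are ignored.
    = (2·9 + 2 + 0 − 11 − 1) / 2 = 8 / 2 = 4.

4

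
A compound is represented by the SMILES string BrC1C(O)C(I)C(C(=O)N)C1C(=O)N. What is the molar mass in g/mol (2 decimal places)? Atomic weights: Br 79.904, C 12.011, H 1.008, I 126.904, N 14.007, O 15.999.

First, the molecular formula is C7H10BrIN2O3 (counting implicit H from valence).
  Br: 1 × 79.904 = 79.904
  C: 7 × 12.011 = 84.077
  H: 10 × 1.008 = 10.080
  I: 1 × 126.904 = 126.904
  N: 2 × 14.007 = 28.014
  O: 3 × 15.999 = 47.997
Sum: 1×79.904 + 7×12.011 + 10×1.008 + 1×126.904 + 2×14.007 + 3×15.999 = 376.976 → 376.98 g/mol.

376.98 g/mol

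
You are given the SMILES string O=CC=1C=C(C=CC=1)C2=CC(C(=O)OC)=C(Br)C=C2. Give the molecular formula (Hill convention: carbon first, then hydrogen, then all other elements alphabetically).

Walk through each heavy atom and fill implicit hydrogens from standard valence (C 4, N 3, O 2, S 2, halogen 1):
  atom 1: O, bond orders sum to 2 (valence 2) → 0 H
  atom 2: C, bond orders sum to 3 (valence 4) → 1 H
  atom 3: C, bond orders sum to 4 (valence 4) → 0 H
  atom 4: C, bond orders sum to 3 (valence 4) → 1 H
  atom 5: C, bond orders sum to 4 (valence 4) → 0 H
  atom 6: C, bond orders sum to 3 (valence 4) → 1 H
  atom 7: C, bond orders sum to 3 (valence 4) → 1 H
  atom 8: C, bond orders sum to 3 (valence 4) → 1 H
  atom 9: C, bond orders sum to 4 (valence 4) → 0 H
  atom 10: C, bond orders sum to 3 (valence 4) → 1 H
  atom 11: C, bond orders sum to 4 (valence 4) → 0 H
  atom 12: C, bond orders sum to 4 (valence 4) → 0 H
  atom 13: O, bond orders sum to 2 (valence 2) → 0 H
  atom 14: O, bond orders sum to 2 (valence 2) → 0 H
  atom 15: C, bond orders sum to 1 (valence 4) → 3 H
  atom 16: C, bond orders sum to 4 (valence 4) → 0 H
  atom 17: Br (halogen, monovalent) → 0 H
  atom 18: C, bond orders sum to 3 (valence 4) → 1 H
  atom 19: C, bond orders sum to 3 (valence 4) → 1 H
Totals → C:15, H:11, Br:1, O:3.

C15H11BrO3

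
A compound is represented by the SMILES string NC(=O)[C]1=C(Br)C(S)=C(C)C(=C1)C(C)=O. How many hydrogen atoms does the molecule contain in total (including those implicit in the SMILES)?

Walk through each heavy atom and fill implicit hydrogens from standard valence (C 4, N 3, O 2, S 2, halogen 1):
  atom 1: N, bond orders sum to 1 (valence 3) → 2 H
  atom 2: C, bond orders sum to 4 (valence 4) → 0 H
  atom 3: O, bond orders sum to 2 (valence 2) → 0 H
  atom 4: C with explicit H count 0
  atom 5: C, bond orders sum to 4 (valence 4) → 0 H
  atom 6: Br (halogen, monovalent) → 0 H
  atom 7: C, bond orders sum to 4 (valence 4) → 0 H
  atom 8: S, bond orders sum to 1 (valence 2) → 1 H
  atom 9: C, bond orders sum to 4 (valence 4) → 0 H
  atom 10: C, bond orders sum to 1 (valence 4) → 3 H
  atom 11: C, bond orders sum to 4 (valence 4) → 0 H
  atom 12: C, bond orders sum to 3 (valence 4) → 1 H
  atom 13: C, bond orders sum to 4 (valence 4) → 0 H
  atom 14: C, bond orders sum to 1 (valence 4) → 3 H
  atom 15: O, bond orders sum to 2 (valence 2) → 0 H
Total hydrogens: 10.

10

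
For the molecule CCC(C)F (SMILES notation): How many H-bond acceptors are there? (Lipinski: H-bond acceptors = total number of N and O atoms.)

N atoms: 0; O atoms: 0.
Lipinski HBA = 0 + 0 = 0.

0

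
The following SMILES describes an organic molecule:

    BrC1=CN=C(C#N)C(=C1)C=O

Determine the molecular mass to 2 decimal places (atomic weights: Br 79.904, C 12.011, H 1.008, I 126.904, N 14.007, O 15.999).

211.02 g/mol

First, the molecular formula is C7H3BrN2O (counting implicit H from valence).
  Br: 1 × 79.904 = 79.904
  C: 7 × 12.011 = 84.077
  H: 3 × 1.008 = 3.024
  N: 2 × 14.007 = 28.014
  O: 1 × 15.999 = 15.999
Sum: 1×79.904 + 7×12.011 + 3×1.008 + 2×14.007 + 1×15.999 = 211.018 → 211.02 g/mol.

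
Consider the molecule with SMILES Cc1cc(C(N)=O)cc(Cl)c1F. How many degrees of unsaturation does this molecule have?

Molecular formula: C8H7ClFNO.
DoU = (2C + 2 + N − H − X) / 2, where X is the halogen count and O/S are ignored.
    = (2·8 + 2 + 1 − 7 − 2) / 2 = 10 / 2 = 5.

5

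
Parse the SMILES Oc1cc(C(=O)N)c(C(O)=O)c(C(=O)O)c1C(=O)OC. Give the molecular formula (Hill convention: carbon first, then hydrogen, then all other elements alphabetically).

C11H9NO8

Walk through each heavy atom and fill implicit hydrogens from standard valence (C 4, N 3, O 2, S 2, halogen 1); for lowercase aromatic atoms, an aromatic c carries 1 H when it has two neighbours and 0 H with three, and aromatic n carries 0 H:
  atom 1: O, bond orders sum to 1 (valence 2) → 1 H
  atom 2: aromatic c, 3 neighbours → 0 H
  atom 3: aromatic c, 2 neighbours → 1 H
  atom 4: aromatic c, 3 neighbours → 0 H
  atom 5: C, bond orders sum to 4 (valence 4) → 0 H
  atom 6: O, bond orders sum to 2 (valence 2) → 0 H
  atom 7: N, bond orders sum to 1 (valence 3) → 2 H
  atom 8: aromatic c, 3 neighbours → 0 H
  atom 9: C, bond orders sum to 4 (valence 4) → 0 H
  atom 10: O, bond orders sum to 1 (valence 2) → 1 H
  atom 11: O, bond orders sum to 2 (valence 2) → 0 H
  atom 12: aromatic c, 3 neighbours → 0 H
  atom 13: C, bond orders sum to 4 (valence 4) → 0 H
  atom 14: O, bond orders sum to 2 (valence 2) → 0 H
  atom 15: O, bond orders sum to 1 (valence 2) → 1 H
  atom 16: aromatic c, 3 neighbours → 0 H
  atom 17: C, bond orders sum to 4 (valence 4) → 0 H
  atom 18: O, bond orders sum to 2 (valence 2) → 0 H
  atom 19: O, bond orders sum to 2 (valence 2) → 0 H
  atom 20: C, bond orders sum to 1 (valence 4) → 3 H
Totals → C:11, H:9, N:1, O:8.
In Hill order: C11H9NO8.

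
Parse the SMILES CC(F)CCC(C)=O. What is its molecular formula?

C6H11FO

Walk through each heavy atom and fill implicit hydrogens from standard valence (C 4, N 3, O 2, S 2, halogen 1):
  atom 1: C, bond orders sum to 1 (valence 4) → 3 H
  atom 2: C, bond orders sum to 3 (valence 4) → 1 H
  atom 3: F (halogen, monovalent) → 0 H
  atom 4: C, bond orders sum to 2 (valence 4) → 2 H
  atom 5: C, bond orders sum to 2 (valence 4) → 2 H
  atom 6: C, bond orders sum to 4 (valence 4) → 0 H
  atom 7: C, bond orders sum to 1 (valence 4) → 3 H
  atom 8: O, bond orders sum to 2 (valence 2) → 0 H
Totals → C:6, H:11, F:1, O:1.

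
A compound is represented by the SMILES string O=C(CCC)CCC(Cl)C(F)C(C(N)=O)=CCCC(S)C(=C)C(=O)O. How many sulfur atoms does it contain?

1

Scan the SMILES for S atoms (remember two-letter symbols like Cl and Br are single atoms).
Sulfur count: 1.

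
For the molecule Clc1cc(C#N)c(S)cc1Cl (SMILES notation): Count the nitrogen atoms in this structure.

Scan the SMILES for N atoms (remember two-letter symbols like Cl and Br are single atoms).
Nitrogen count: 1.

1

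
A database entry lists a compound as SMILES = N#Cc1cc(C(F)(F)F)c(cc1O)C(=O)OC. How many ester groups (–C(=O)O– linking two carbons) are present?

1

The ester motif appears at heavy-atom position 14 in the SMILES.
Other groups present: 1 hydroxyl, 1 nitrile.
Ester count: 1.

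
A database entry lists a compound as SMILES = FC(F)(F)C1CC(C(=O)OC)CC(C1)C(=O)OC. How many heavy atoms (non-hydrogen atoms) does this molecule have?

18

Every atom symbol written in the SMILES (organic subset) is one heavy atom; implicit H are not written.
Heavy atoms by element → C:11, F:3, O:4.
Total: 18.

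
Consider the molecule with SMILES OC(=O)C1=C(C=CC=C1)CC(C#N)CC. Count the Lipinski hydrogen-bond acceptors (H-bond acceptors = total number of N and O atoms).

3

N atoms: 1; O atoms: 2.
Lipinski HBA = 1 + 2 = 3.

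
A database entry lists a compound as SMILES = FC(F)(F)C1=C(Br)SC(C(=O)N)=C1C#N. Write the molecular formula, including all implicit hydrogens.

C7H2BrF3N2OS

Walk through each heavy atom and fill implicit hydrogens from standard valence (C 4, N 3, O 2, S 2, halogen 1):
  atom 1: F (halogen, monovalent) → 0 H
  atom 2: C, bond orders sum to 4 (valence 4) → 0 H
  atom 3: F (halogen, monovalent) → 0 H
  atom 4: F (halogen, monovalent) → 0 H
  atom 5: C, bond orders sum to 4 (valence 4) → 0 H
  atom 6: C, bond orders sum to 4 (valence 4) → 0 H
  atom 7: Br (halogen, monovalent) → 0 H
  atom 8: S, bond orders sum to 2 (valence 2) → 0 H
  atom 9: C, bond orders sum to 4 (valence 4) → 0 H
  atom 10: C, bond orders sum to 4 (valence 4) → 0 H
  atom 11: O, bond orders sum to 2 (valence 2) → 0 H
  atom 12: N, bond orders sum to 1 (valence 3) → 2 H
  atom 13: C, bond orders sum to 4 (valence 4) → 0 H
  atom 14: C, bond orders sum to 4 (valence 4) → 0 H
  atom 15: N, bond orders sum to 3 (valence 3) → 0 H
Totals → C:7, H:2, Br:1, F:3, N:2, O:1, S:1.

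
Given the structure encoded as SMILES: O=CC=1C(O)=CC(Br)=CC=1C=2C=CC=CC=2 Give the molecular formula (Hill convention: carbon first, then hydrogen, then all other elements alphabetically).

Walk through each heavy atom and fill implicit hydrogens from standard valence (C 4, N 3, O 2, S 2, halogen 1):
  atom 1: O, bond orders sum to 2 (valence 2) → 0 H
  atom 2: C, bond orders sum to 3 (valence 4) → 1 H
  atom 3: C, bond orders sum to 4 (valence 4) → 0 H
  atom 4: C, bond orders sum to 4 (valence 4) → 0 H
  atom 5: O, bond orders sum to 1 (valence 2) → 1 H
  atom 6: C, bond orders sum to 3 (valence 4) → 1 H
  atom 7: C, bond orders sum to 4 (valence 4) → 0 H
  atom 8: Br (halogen, monovalent) → 0 H
  atom 9: C, bond orders sum to 3 (valence 4) → 1 H
  atom 10: C, bond orders sum to 4 (valence 4) → 0 H
  atom 11: C, bond orders sum to 4 (valence 4) → 0 H
  atom 12: C, bond orders sum to 3 (valence 4) → 1 H
  atom 13: C, bond orders sum to 3 (valence 4) → 1 H
  atom 14: C, bond orders sum to 3 (valence 4) → 1 H
  atom 15: C, bond orders sum to 3 (valence 4) → 1 H
  atom 16: C, bond orders sum to 3 (valence 4) → 1 H
Totals → C:13, H:9, Br:1, O:2.
In Hill order: C13H9BrO2.

C13H9BrO2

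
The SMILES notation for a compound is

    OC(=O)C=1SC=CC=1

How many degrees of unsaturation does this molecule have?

4

Degree of unsaturation = (number of rings) + (number of π bonds).
Ring closures in the SMILES: 1.
π bonds: 3 double bonds (each 1 DoU) → 3 DoU from unsaturation.
Total DoU = 1 + 3 = 4.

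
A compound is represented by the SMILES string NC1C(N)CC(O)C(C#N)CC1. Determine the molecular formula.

Walk through each heavy atom and fill implicit hydrogens from standard valence (C 4, N 3, O 2, S 2, halogen 1):
  atom 1: N, bond orders sum to 1 (valence 3) → 2 H
  atom 2: C, bond orders sum to 3 (valence 4) → 1 H
  atom 3: C, bond orders sum to 3 (valence 4) → 1 H
  atom 4: N, bond orders sum to 1 (valence 3) → 2 H
  atom 5: C, bond orders sum to 2 (valence 4) → 2 H
  atom 6: C, bond orders sum to 3 (valence 4) → 1 H
  atom 7: O, bond orders sum to 1 (valence 2) → 1 H
  atom 8: C, bond orders sum to 3 (valence 4) → 1 H
  atom 9: C, bond orders sum to 4 (valence 4) → 0 H
  atom 10: N, bond orders sum to 3 (valence 3) → 0 H
  atom 11: C, bond orders sum to 2 (valence 4) → 2 H
  atom 12: C, bond orders sum to 2 (valence 4) → 2 H
Totals → C:8, H:15, N:3, O:1.

C8H15N3O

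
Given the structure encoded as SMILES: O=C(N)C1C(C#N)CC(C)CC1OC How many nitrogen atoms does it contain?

2

Scan the SMILES for N atoms (remember two-letter symbols like Cl and Br are single atoms).
Nitrogen count: 2.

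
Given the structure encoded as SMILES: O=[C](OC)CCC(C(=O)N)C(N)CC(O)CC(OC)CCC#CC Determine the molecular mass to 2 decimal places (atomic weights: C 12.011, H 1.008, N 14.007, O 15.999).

342.44 g/mol

First, the molecular formula is C17H30N2O5 (counting implicit H from valence).
  C: 17 × 12.011 = 204.187
  H: 30 × 1.008 = 30.240
  N: 2 × 14.007 = 28.014
  O: 5 × 15.999 = 79.995
Sum: 17×12.011 + 30×1.008 + 2×14.007 + 5×15.999 = 342.436 → 342.44 g/mol.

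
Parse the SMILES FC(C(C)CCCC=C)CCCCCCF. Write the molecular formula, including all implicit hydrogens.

C14H26F2

Walk through each heavy atom and fill implicit hydrogens from standard valence (C 4, N 3, O 2, S 2, halogen 1):
  atom 1: F (halogen, monovalent) → 0 H
  atom 2: C, bond orders sum to 3 (valence 4) → 1 H
  atom 3: C, bond orders sum to 3 (valence 4) → 1 H
  atom 4: C, bond orders sum to 1 (valence 4) → 3 H
  atom 5: C, bond orders sum to 2 (valence 4) → 2 H
  atom 6: C, bond orders sum to 2 (valence 4) → 2 H
  atom 7: C, bond orders sum to 2 (valence 4) → 2 H
  atom 8: C, bond orders sum to 3 (valence 4) → 1 H
  atom 9: C, bond orders sum to 2 (valence 4) → 2 H
  atom 10: C, bond orders sum to 2 (valence 4) → 2 H
  atom 11: C, bond orders sum to 2 (valence 4) → 2 H
  atom 12: C, bond orders sum to 2 (valence 4) → 2 H
  atom 13: C, bond orders sum to 2 (valence 4) → 2 H
  atom 14: C, bond orders sum to 2 (valence 4) → 2 H
  atom 15: C, bond orders sum to 2 (valence 4) → 2 H
  atom 16: F (halogen, monovalent) → 0 H
Totals → C:14, H:26, F:2.
In Hill order: C14H26F2.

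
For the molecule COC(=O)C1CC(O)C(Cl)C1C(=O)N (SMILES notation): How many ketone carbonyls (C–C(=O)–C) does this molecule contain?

0

Scan the SMILES for the ketone motif — none present.
Groups that are present: 1 amide, 1 ester, 1 hydroxyl.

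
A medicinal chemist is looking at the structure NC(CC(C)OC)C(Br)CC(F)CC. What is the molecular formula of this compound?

C10H21BrFNO

Walk through each heavy atom and fill implicit hydrogens from standard valence (C 4, N 3, O 2, S 2, halogen 1):
  atom 1: N, bond orders sum to 1 (valence 3) → 2 H
  atom 2: C, bond orders sum to 3 (valence 4) → 1 H
  atom 3: C, bond orders sum to 2 (valence 4) → 2 H
  atom 4: C, bond orders sum to 3 (valence 4) → 1 H
  atom 5: C, bond orders sum to 1 (valence 4) → 3 H
  atom 6: O, bond orders sum to 2 (valence 2) → 0 H
  atom 7: C, bond orders sum to 1 (valence 4) → 3 H
  atom 8: C, bond orders sum to 3 (valence 4) → 1 H
  atom 9: Br (halogen, monovalent) → 0 H
  atom 10: C, bond orders sum to 2 (valence 4) → 2 H
  atom 11: C, bond orders sum to 3 (valence 4) → 1 H
  atom 12: F (halogen, monovalent) → 0 H
  atom 13: C, bond orders sum to 2 (valence 4) → 2 H
  atom 14: C, bond orders sum to 1 (valence 4) → 3 H
Totals → C:10, H:21, Br:1, F:1, N:1, O:1.
In Hill order: C10H21BrFNO.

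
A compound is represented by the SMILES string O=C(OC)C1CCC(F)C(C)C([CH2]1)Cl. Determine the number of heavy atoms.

14

Every atom symbol written in the SMILES (organic subset) is one heavy atom; implicit H are not written.
Heavy atoms by element → C:10, Cl:1, F:1, O:2.
Total: 14.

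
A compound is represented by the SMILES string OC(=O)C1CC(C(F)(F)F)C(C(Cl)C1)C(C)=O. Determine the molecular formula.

Walk through each heavy atom and fill implicit hydrogens from standard valence (C 4, N 3, O 2, S 2, halogen 1):
  atom 1: O, bond orders sum to 1 (valence 2) → 1 H
  atom 2: C, bond orders sum to 4 (valence 4) → 0 H
  atom 3: O, bond orders sum to 2 (valence 2) → 0 H
  atom 4: C, bond orders sum to 3 (valence 4) → 1 H
  atom 5: C, bond orders sum to 2 (valence 4) → 2 H
  atom 6: C, bond orders sum to 3 (valence 4) → 1 H
  atom 7: C, bond orders sum to 4 (valence 4) → 0 H
  atom 8: F (halogen, monovalent) → 0 H
  atom 9: F (halogen, monovalent) → 0 H
  atom 10: F (halogen, monovalent) → 0 H
  atom 11: C, bond orders sum to 3 (valence 4) → 1 H
  atom 12: C, bond orders sum to 3 (valence 4) → 1 H
  atom 13: Cl (halogen, monovalent) → 0 H
  atom 14: C, bond orders sum to 2 (valence 4) → 2 H
  atom 15: C, bond orders sum to 4 (valence 4) → 0 H
  atom 16: C, bond orders sum to 1 (valence 4) → 3 H
  atom 17: O, bond orders sum to 2 (valence 2) → 0 H
Totals → C:10, H:12, Cl:1, F:3, O:3.

C10H12ClF3O3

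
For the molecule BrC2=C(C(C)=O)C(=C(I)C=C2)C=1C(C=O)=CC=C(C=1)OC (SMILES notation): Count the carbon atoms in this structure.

Count every carbon token in the SMILES (each C, including those in ring-closure positions and inside branches).
Carbon count: 16.

16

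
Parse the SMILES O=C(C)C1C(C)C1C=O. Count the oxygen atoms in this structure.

Scan the SMILES for O atoms (remember two-letter symbols like Cl and Br are single atoms).
Oxygen count: 2.

2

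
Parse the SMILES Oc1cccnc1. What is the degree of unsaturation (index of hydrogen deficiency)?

Molecular formula: C5H5NO.
DoU = (2C + 2 + N − H − X) / 2, where X is the halogen count and O/S are ignored.
    = (2·5 + 2 + 1 − 5 − 0) / 2 = 8 / 2 = 4.

4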